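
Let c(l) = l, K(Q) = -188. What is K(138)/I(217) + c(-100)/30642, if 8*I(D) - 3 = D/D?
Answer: -5760746/15321 ≈ -376.00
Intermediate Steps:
I(D) = ½ (I(D) = 3/8 + (D/D)/8 = 3/8 + (⅛)*1 = 3/8 + ⅛ = ½)
K(138)/I(217) + c(-100)/30642 = -188/½ - 100/30642 = -188*2 - 100*1/30642 = -376 - 50/15321 = -5760746/15321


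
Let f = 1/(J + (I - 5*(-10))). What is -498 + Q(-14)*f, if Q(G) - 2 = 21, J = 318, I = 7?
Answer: -186727/375 ≈ -497.94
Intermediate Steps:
Q(G) = 23 (Q(G) = 2 + 21 = 23)
f = 1/375 (f = 1/(318 + (7 - 5*(-10))) = 1/(318 + (7 + 50)) = 1/(318 + 57) = 1/375 ≈ 0.0026667)
-498 + Q(-14)*f = -498 + 23*(1/375) = -498 + 23/375 = -186727/375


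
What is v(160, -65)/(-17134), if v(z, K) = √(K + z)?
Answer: -√95/17134 ≈ -0.00056886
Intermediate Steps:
v(160, -65)/(-17134) = √(-65 + 160)/(-17134) = √95*(-1/17134) = -√95/17134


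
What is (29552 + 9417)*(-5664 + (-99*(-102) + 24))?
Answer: 173723802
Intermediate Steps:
(29552 + 9417)*(-5664 + (-99*(-102) + 24)) = 38969*(-5664 + (10098 + 24)) = 38969*(-5664 + 10122) = 38969*4458 = 173723802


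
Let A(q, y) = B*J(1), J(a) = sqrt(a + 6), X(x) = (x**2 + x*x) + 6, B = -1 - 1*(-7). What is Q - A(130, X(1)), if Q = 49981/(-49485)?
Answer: -49981/49485 - 6*sqrt(7) ≈ -16.885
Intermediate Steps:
B = 6 (B = -1 + 7 = 6)
X(x) = 6 + 2*x**2 (X(x) = (x**2 + x**2) + 6 = 2*x**2 + 6 = 6 + 2*x**2)
J(a) = sqrt(6 + a)
A(q, y) = 6*sqrt(7) (A(q, y) = 6*sqrt(6 + 1) = 6*sqrt(7))
Q = -49981/49485 (Q = 49981*(-1/49485) = -49981/49485 ≈ -1.0100)
Q - A(130, X(1)) = -49981/49485 - 6*sqrt(7)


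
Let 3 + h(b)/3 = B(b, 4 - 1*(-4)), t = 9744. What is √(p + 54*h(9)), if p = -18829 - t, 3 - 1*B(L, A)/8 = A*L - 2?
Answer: I*√115891 ≈ 340.43*I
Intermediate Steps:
B(L, A) = 40 - 8*A*L (B(L, A) = 24 - 8*(A*L - 2) = 24 - 8*(-2 + A*L) = 24 + (16 - 8*A*L) = 40 - 8*A*L)
h(b) = 111 - 192*b (h(b) = -9 + 3*(40 - 8*(4 - 1*(-4))*b) = -9 + 3*(40 - 8*(4 + 4)*b) = -9 + 3*(40 - 8*8*b) = -9 + 3*(40 - 64*b) = -9 + (120 - 192*b) = 111 - 192*b)
p = -28573 (p = -18829 - 1*9744 = -18829 - 9744 = -28573)
√(p + 54*h(9)) = √(-28573 + 54*(111 - 192*9)) = √(-28573 + 54*(111 - 1728)) = √(-28573 + 54*(-1617)) = √(-28573 - 87318) = √(-115891) = I*√115891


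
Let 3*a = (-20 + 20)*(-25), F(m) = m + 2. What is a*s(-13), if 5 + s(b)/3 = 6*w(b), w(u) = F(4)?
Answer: 0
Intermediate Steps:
F(m) = 2 + m
w(u) = 6 (w(u) = 2 + 4 = 6)
s(b) = 93 (s(b) = -15 + 3*(6*6) = -15 + 3*36 = -15 + 108 = 93)
a = 0 (a = ((-20 + 20)*(-25))/3 = (0*(-25))/3 = (⅓)*0 = 0)
a*s(-13) = 0*93 = 0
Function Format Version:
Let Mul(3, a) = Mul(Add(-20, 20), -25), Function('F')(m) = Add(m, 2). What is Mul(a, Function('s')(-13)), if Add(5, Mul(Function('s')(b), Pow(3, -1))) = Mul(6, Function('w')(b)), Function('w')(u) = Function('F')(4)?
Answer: 0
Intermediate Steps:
Function('F')(m) = Add(2, m)
Function('w')(u) = 6 (Function('w')(u) = Add(2, 4) = 6)
Function('s')(b) = 93 (Function('s')(b) = Add(-15, Mul(3, Mul(6, 6))) = Add(-15, Mul(3, 36)) = Add(-15, 108) = 93)
a = 0 (a = Mul(Rational(1, 3), Mul(Add(-20, 20), -25)) = Mul(Rational(1, 3), Mul(0, -25)) = Mul(Rational(1, 3), 0) = 0)
Mul(a, Function('s')(-13)) = Mul(0, 93) = 0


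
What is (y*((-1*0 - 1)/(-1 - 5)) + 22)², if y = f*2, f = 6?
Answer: 576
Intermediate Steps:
y = 12 (y = 6*2 = 12)
(y*((-1*0 - 1)/(-1 - 5)) + 22)² = (12*((-1*0 - 1)/(-1 - 5)) + 22)² = (12*((0 - 1)/(-6)) + 22)² = (12*(-1*(-⅙)) + 22)² = (12*(⅙) + 22)² = (2 + 22)² = 24² = 576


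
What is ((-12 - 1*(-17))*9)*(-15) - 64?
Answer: -739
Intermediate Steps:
((-12 - 1*(-17))*9)*(-15) - 64 = ((-12 + 17)*9)*(-15) - 64 = (5*9)*(-15) - 64 = 45*(-15) - 64 = -675 - 64 = -739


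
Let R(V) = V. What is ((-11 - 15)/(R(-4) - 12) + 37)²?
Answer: 95481/64 ≈ 1491.9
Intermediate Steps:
((-11 - 15)/(R(-4) - 12) + 37)² = ((-11 - 15)/(-4 - 12) + 37)² = (-26/(-16) + 37)² = (-26*(-1/16) + 37)² = (13/8 + 37)² = (309/8)² = 95481/64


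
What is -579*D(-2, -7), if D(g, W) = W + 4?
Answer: 1737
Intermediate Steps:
D(g, W) = 4 + W
-579*D(-2, -7) = -579*(4 - 7) = -579*(-3) = 1737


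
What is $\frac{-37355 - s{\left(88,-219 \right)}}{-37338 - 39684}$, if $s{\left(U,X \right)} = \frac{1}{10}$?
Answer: $\frac{124517}{256740} \approx 0.48499$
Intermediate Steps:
$s{\left(U,X \right)} = \frac{1}{10}$
$\frac{-37355 - s{\left(88,-219 \right)}}{-37338 - 39684} = \frac{-37355 - \frac{1}{10}}{-37338 - 39684} = \frac{-37355 - \frac{1}{10}}{-77022} = \left(- \frac{373551}{10}\right) \left(- \frac{1}{77022}\right) = \frac{124517}{256740}$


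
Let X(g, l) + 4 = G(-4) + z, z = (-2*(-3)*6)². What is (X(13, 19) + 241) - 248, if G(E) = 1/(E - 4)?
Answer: 10279/8 ≈ 1284.9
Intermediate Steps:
G(E) = 1/(-4 + E)
z = 1296 (z = (6*6)² = 36² = 1296)
X(g, l) = 10335/8 (X(g, l) = -4 + (1/(-4 - 4) + 1296) = -4 + (1/(-8) + 1296) = -4 + (-⅛ + 1296) = -4 + 10367/8 = 10335/8)
(X(13, 19) + 241) - 248 = (10335/8 + 241) - 248 = 12263/8 - 248 = 10279/8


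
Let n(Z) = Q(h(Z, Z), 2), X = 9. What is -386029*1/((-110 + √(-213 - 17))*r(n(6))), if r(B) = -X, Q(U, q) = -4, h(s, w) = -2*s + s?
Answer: -4246319/11097 - 386029*I*√230/110970 ≈ -382.65 - 52.757*I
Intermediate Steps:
h(s, w) = -s
n(Z) = -4
r(B) = -9 (r(B) = -1*9 = -9)
-386029*1/((-110 + √(-213 - 17))*r(n(6))) = -386029*(-1/(9*(-110 + √(-213 - 17)))) = -386029*(-1/(9*(-110 + √(-230)))) = -386029*(-1/(9*(-110 + I*√230))) = -386029/(990 - 9*I*√230)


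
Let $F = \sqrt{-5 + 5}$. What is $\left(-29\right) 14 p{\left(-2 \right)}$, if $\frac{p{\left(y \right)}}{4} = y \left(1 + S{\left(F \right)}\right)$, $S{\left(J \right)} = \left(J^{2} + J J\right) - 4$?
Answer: $-9744$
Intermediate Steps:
$F = 0$ ($F = \sqrt{0} = 0$)
$S{\left(J \right)} = -4 + 2 J^{2}$ ($S{\left(J \right)} = \left(J^{2} + J^{2}\right) - 4 = 2 J^{2} - 4 = -4 + 2 J^{2}$)
$p{\left(y \right)} = - 12 y$ ($p{\left(y \right)} = 4 y \left(1 - \left(4 - 2 \cdot 0^{2}\right)\right) = 4 y \left(1 + \left(-4 + 2 \cdot 0\right)\right) = 4 y \left(1 + \left(-4 + 0\right)\right) = 4 y \left(1 - 4\right) = 4 y \left(-3\right) = 4 \left(- 3 y\right) = - 12 y$)
$\left(-29\right) 14 p{\left(-2 \right)} = \left(-29\right) 14 \left(\left(-12\right) \left(-2\right)\right) = \left(-406\right) 24 = -9744$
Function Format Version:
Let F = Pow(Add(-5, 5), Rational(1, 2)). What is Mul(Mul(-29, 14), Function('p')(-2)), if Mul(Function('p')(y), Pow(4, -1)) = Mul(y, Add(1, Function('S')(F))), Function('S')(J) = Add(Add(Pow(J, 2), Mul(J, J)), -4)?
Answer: -9744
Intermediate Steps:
F = 0 (F = Pow(0, Rational(1, 2)) = 0)
Function('S')(J) = Add(-4, Mul(2, Pow(J, 2))) (Function('S')(J) = Add(Add(Pow(J, 2), Pow(J, 2)), -4) = Add(Mul(2, Pow(J, 2)), -4) = Add(-4, Mul(2, Pow(J, 2))))
Function('p')(y) = Mul(-12, y) (Function('p')(y) = Mul(4, Mul(y, Add(1, Add(-4, Mul(2, Pow(0, 2)))))) = Mul(4, Mul(y, Add(1, Add(-4, Mul(2, 0))))) = Mul(4, Mul(y, Add(1, Add(-4, 0)))) = Mul(4, Mul(y, Add(1, -4))) = Mul(4, Mul(y, -3)) = Mul(4, Mul(-3, y)) = Mul(-12, y))
Mul(Mul(-29, 14), Function('p')(-2)) = Mul(Mul(-29, 14), Mul(-12, -2)) = Mul(-406, 24) = -9744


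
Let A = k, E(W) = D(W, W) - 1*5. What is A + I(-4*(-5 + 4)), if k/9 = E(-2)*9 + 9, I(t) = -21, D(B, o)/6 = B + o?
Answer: -2289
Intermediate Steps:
D(B, o) = 6*B + 6*o (D(B, o) = 6*(B + o) = 6*B + 6*o)
E(W) = -5 + 12*W (E(W) = (6*W + 6*W) - 1*5 = 12*W - 5 = -5 + 12*W)
k = -2268 (k = 9*((-5 + 12*(-2))*9 + 9) = 9*((-5 - 24)*9 + 9) = 9*(-29*9 + 9) = 9*(-261 + 9) = 9*(-252) = -2268)
A = -2268
A + I(-4*(-5 + 4)) = -2268 - 21 = -2289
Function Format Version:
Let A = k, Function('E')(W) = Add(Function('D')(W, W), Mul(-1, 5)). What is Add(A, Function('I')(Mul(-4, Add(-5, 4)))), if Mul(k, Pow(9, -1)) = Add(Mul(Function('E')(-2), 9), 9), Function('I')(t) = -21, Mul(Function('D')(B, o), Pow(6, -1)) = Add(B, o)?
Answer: -2289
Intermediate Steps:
Function('D')(B, o) = Add(Mul(6, B), Mul(6, o)) (Function('D')(B, o) = Mul(6, Add(B, o)) = Add(Mul(6, B), Mul(6, o)))
Function('E')(W) = Add(-5, Mul(12, W)) (Function('E')(W) = Add(Add(Mul(6, W), Mul(6, W)), Mul(-1, 5)) = Add(Mul(12, W), -5) = Add(-5, Mul(12, W)))
k = -2268 (k = Mul(9, Add(Mul(Add(-5, Mul(12, -2)), 9), 9)) = Mul(9, Add(Mul(Add(-5, -24), 9), 9)) = Mul(9, Add(Mul(-29, 9), 9)) = Mul(9, Add(-261, 9)) = Mul(9, -252) = -2268)
A = -2268
Add(A, Function('I')(Mul(-4, Add(-5, 4)))) = Add(-2268, -21) = -2289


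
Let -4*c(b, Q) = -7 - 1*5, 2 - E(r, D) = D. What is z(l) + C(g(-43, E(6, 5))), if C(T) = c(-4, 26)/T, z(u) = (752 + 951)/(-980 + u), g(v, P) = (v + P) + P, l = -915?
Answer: -89132/92855 ≈ -0.95991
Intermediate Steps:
E(r, D) = 2 - D
c(b, Q) = 3 (c(b, Q) = -(-7 - 1*5)/4 = -(-7 - 5)/4 = -1/4*(-12) = 3)
g(v, P) = v + 2*P (g(v, P) = (P + v) + P = v + 2*P)
z(u) = 1703/(-980 + u)
C(T) = 3/T
z(l) + C(g(-43, E(6, 5))) = 1703/(-980 - 915) + 3/(-43 + 2*(2 - 1*5)) = 1703/(-1895) + 3/(-43 + 2*(2 - 5)) = 1703*(-1/1895) + 3/(-43 + 2*(-3)) = -1703/1895 + 3/(-43 - 6) = -1703/1895 + 3/(-49) = -1703/1895 + 3*(-1/49) = -1703/1895 - 3/49 = -89132/92855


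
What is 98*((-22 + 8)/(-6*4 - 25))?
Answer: 28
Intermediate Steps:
98*((-22 + 8)/(-6*4 - 25)) = 98*(-14/(-24 - 25)) = 98*(-14/(-49)) = 98*(-14*(-1/49)) = 98*(2/7) = 28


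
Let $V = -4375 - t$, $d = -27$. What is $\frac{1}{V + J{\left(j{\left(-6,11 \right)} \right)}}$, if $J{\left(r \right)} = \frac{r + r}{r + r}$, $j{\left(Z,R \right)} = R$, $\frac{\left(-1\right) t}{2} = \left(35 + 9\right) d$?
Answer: $- \frac{1}{6750} \approx -0.00014815$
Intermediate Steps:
$t = 2376$ ($t = - 2 \left(35 + 9\right) \left(-27\right) = - 2 \cdot 44 \left(-27\right) = \left(-2\right) \left(-1188\right) = 2376$)
$J{\left(r \right)} = 1$ ($J{\left(r \right)} = \frac{2 r}{2 r} = 2 r \frac{1}{2 r} = 1$)
$V = -6751$ ($V = -4375 - 2376 = -6751$)
$\frac{1}{V + J{\left(j{\left(-6,11 \right)} \right)}} = \frac{1}{-6751 + 1} = \frac{1}{-6750} = - \frac{1}{6750}$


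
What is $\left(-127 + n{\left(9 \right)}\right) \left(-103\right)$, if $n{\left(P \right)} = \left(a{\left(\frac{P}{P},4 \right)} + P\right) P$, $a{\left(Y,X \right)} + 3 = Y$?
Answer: $6592$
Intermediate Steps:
$a{\left(Y,X \right)} = -3 + Y$
$n{\left(P \right)} = P \left(-2 + P\right)$ ($n{\left(P \right)} = \left(\left(-3 + \frac{P}{P}\right) + P\right) P = \left(\left(-3 + 1\right) + P\right) P = \left(-2 + P\right) P = P \left(-2 + P\right)$)
$\left(-127 + n{\left(9 \right)}\right) \left(-103\right) = \left(-127 + 9 \left(-2 + 9\right)\right) \left(-103\right) = \left(-127 + 9 \cdot 7\right) \left(-103\right) = \left(-127 + 63\right) \left(-103\right) = \left(-64\right) \left(-103\right) = 6592$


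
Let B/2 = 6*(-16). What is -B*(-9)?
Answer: -1728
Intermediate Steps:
B = -192 (B = 2*(6*(-16)) = 2*(-96) = -192)
-B*(-9) = -1*(-192)*(-9) = 192*(-9) = -1728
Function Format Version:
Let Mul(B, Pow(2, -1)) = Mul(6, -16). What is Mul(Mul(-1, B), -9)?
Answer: -1728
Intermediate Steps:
B = -192 (B = Mul(2, Mul(6, -16)) = Mul(2, -96) = -192)
Mul(Mul(-1, B), -9) = Mul(Mul(-1, -192), -9) = Mul(192, -9) = -1728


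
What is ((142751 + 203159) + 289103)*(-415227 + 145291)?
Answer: -171412869168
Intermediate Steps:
((142751 + 203159) + 289103)*(-415227 + 145291) = (345910 + 289103)*(-269936) = 635013*(-269936) = -171412869168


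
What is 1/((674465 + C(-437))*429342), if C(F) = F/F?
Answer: 1/289576581372 ≈ 3.4533e-12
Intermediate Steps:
C(F) = 1
1/((674465 + C(-437))*429342) = 1/((674465 + 1)*429342) = (1/429342)/674466 = (1/674466)*(1/429342) = 1/289576581372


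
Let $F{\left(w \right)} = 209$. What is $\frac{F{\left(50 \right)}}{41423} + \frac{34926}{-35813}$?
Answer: $- \frac{1439254781}{1483481899} \approx -0.97019$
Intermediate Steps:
$\frac{F{\left(50 \right)}}{41423} + \frac{34926}{-35813} = \frac{209}{41423} + \frac{34926}{-35813} = 209 \cdot \frac{1}{41423} + 34926 \left(- \frac{1}{35813}\right) = \frac{209}{41423} - \frac{34926}{35813} = - \frac{1439254781}{1483481899}$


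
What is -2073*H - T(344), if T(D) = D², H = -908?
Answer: 1763948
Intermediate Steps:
-2073*H - T(344) = -2073*(-908) - 1*344² = 1882284 - 1*118336 = 1882284 - 118336 = 1763948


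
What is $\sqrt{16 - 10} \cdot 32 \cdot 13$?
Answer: $416 \sqrt{6} \approx 1019.0$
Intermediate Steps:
$\sqrt{16 - 10} \cdot 32 \cdot 13 = \sqrt{6} \cdot 32 \cdot 13 = 32 \sqrt{6} \cdot 13 = 416 \sqrt{6}$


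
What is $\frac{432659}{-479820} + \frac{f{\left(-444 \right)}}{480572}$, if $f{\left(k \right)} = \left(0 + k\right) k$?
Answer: $- \frac{28333501357}{57647014260} \approx -0.4915$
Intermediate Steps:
$f{\left(k \right)} = k^{2}$ ($f{\left(k \right)} = k k = k^{2}$)
$\frac{432659}{-479820} + \frac{f{\left(-444 \right)}}{480572} = \frac{432659}{-479820} + \frac{\left(-444\right)^{2}}{480572} = 432659 \left(- \frac{1}{479820}\right) + 197136 \cdot \frac{1}{480572} = - \frac{432659}{479820} + \frac{49284}{120143} = - \frac{28333501357}{57647014260}$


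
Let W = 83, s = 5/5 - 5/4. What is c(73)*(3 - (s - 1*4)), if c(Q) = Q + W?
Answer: 1131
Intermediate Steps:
s = -¼ (s = 5*(⅕) - 5*¼ = 1 - 5/4 = -¼ ≈ -0.25000)
c(Q) = 83 + Q (c(Q) = Q + 83 = 83 + Q)
c(73)*(3 - (s - 1*4)) = (83 + 73)*(3 - (-¼ - 1*4)) = 156*(3 - (-¼ - 4)) = 156*(3 - 1*(-17/4)) = 156*(3 + 17/4) = 156*(29/4) = 1131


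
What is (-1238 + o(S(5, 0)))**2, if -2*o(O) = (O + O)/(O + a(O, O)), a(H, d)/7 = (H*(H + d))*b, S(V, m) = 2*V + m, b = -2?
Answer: 119301850801/77841 ≈ 1.5326e+6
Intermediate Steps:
S(V, m) = m + 2*V
a(H, d) = -14*H*(H + d) (a(H, d) = 7*((H*(H + d))*(-2)) = 7*(-2*H*(H + d)) = -14*H*(H + d))
o(O) = -O/(O - 28*O**2) (o(O) = -(O + O)/(2*(O - 14*O*(O + O))) = -2*O/(2*(O - 14*O*2*O)) = -2*O/(2*(O - 28*O**2)) = -O/(O - 28*O**2))
(-1238 + o(S(5, 0)))**2 = (-1238 + 1/(-1 + 28*(0 + 2*5)))**2 = (-1238 + 1/(-1 + 28*(0 + 10)))**2 = (-1238 + 1/(-1 + 28*10))**2 = (-1238 + 1/(-1 + 280))**2 = (-1238 + 1/279)**2 = (-345401/279)**2 = 119301850801/77841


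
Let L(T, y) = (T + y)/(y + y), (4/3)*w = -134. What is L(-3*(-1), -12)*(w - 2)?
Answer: -615/16 ≈ -38.438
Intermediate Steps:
w = -201/2 (w = (¾)*(-134) = -201/2 ≈ -100.50)
L(T, y) = (T + y)/(2*y) (L(T, y) = (T + y)/((2*y)) = (T + y)*(1/(2*y)) = (T + y)/(2*y))
L(-3*(-1), -12)*(w - 2) = ((½)*(-3*(-1) - 12)/(-12))*(-201/2 - 2) = ((½)*(-1/12)*(3 - 12))*(-205/2) = ((½)*(-1/12)*(-9))*(-205/2) = (3/8)*(-205/2) = -615/16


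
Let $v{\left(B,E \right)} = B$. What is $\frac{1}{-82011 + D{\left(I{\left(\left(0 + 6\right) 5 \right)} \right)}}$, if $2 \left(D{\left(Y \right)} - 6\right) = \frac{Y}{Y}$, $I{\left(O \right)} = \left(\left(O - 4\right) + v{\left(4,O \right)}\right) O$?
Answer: $- \frac{2}{164009} \approx -1.2194 \cdot 10^{-5}$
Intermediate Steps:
$I{\left(O \right)} = O^{2}$ ($I{\left(O \right)} = \left(\left(O - 4\right) + 4\right) O = \left(\left(-4 + O\right) + 4\right) O = O O = O^{2}$)
$D{\left(Y \right)} = \frac{13}{2}$ ($D{\left(Y \right)} = 6 + \frac{Y \frac{1}{Y}}{2} = 6 + \frac{1}{2} \cdot 1 = 6 + \frac{1}{2} = \frac{13}{2}$)
$\frac{1}{-82011 + D{\left(I{\left(\left(0 + 6\right) 5 \right)} \right)}} = \frac{1}{-82011 + \frac{13}{2}} = \frac{1}{- \frac{164009}{2}} = - \frac{2}{164009}$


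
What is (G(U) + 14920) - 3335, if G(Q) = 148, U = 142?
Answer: 11733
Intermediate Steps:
(G(U) + 14920) - 3335 = (148 + 14920) - 3335 = 15068 - 3335 = 11733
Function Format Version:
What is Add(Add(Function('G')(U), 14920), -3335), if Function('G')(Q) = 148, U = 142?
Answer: 11733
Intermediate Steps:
Add(Add(Function('G')(U), 14920), -3335) = Add(Add(148, 14920), -3335) = Add(15068, -3335) = 11733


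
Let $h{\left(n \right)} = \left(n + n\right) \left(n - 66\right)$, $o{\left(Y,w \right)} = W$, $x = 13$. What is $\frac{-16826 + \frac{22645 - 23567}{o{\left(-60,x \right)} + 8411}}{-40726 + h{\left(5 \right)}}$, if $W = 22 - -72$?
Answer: $\frac{35776513}{87890670} \approx 0.40706$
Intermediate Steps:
$W = 94$ ($W = 22 + 72 = 94$)
$o{\left(Y,w \right)} = 94$
$h{\left(n \right)} = 2 n \left(-66 + n\right)$
$\frac{-16826 + \frac{22645 - 23567}{o{\left(-60,x \right)} + 8411}}{-40726 + h{\left(5 \right)}} = \frac{-16826 + \frac{22645 - 23567}{94 + 8411}}{-40726 + 2 \cdot 5 \left(-66 + 5\right)} = \frac{-16826 - \frac{922}{8505}}{-40726 + 2 \cdot 5 \left(-61\right)} = \frac{-16826 - \frac{922}{8505}}{-40726 - 610} = \frac{-16826 - \frac{922}{8505}}{-41336} = \left(- \frac{143106052}{8505}\right) \left(- \frac{1}{41336}\right) = \frac{35776513}{87890670}$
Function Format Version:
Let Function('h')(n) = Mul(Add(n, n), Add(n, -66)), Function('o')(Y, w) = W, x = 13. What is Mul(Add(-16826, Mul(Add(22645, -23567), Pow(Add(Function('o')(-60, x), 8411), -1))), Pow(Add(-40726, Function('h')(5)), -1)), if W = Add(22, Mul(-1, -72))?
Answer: Rational(35776513, 87890670) ≈ 0.40706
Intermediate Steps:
W = 94 (W = Add(22, 72) = 94)
Function('o')(Y, w) = 94
Function('h')(n) = Mul(2, n, Add(-66, n)) (Function('h')(n) = Mul(Mul(2, n), Add(-66, n)) = Mul(2, n, Add(-66, n)))
Mul(Add(-16826, Mul(Add(22645, -23567), Pow(Add(Function('o')(-60, x), 8411), -1))), Pow(Add(-40726, Function('h')(5)), -1)) = Mul(Add(-16826, Mul(Add(22645, -23567), Pow(Add(94, 8411), -1))), Pow(Add(-40726, Mul(2, 5, Add(-66, 5))), -1)) = Mul(Add(-16826, Mul(-922, Pow(8505, -1))), Pow(Add(-40726, Mul(2, 5, -61)), -1)) = Mul(Add(-16826, Mul(-922, Rational(1, 8505))), Pow(Add(-40726, -610), -1)) = Mul(Add(-16826, Rational(-922, 8505)), Pow(-41336, -1)) = Mul(Rational(-143106052, 8505), Rational(-1, 41336)) = Rational(35776513, 87890670)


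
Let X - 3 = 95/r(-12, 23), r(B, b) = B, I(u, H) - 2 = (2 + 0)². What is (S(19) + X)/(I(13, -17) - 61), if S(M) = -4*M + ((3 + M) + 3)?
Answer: 61/60 ≈ 1.0167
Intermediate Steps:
I(u, H) = 6 (I(u, H) = 2 + (2 + 0)² = 2 + 2² = 2 + 4 = 6)
S(M) = 6 - 3*M (S(M) = -4*M + (6 + M) = 6 - 3*M)
X = -59/12 (X = 3 + 95/(-12) = 3 + 95*(-1/12) = 3 - 95/12 = -59/12 ≈ -4.9167)
(S(19) + X)/(I(13, -17) - 61) = ((6 - 3*19) - 59/12)/(6 - 61) = ((6 - 57) - 59/12)/(-55) = (-51 - 59/12)*(-1/55) = -671/12*(-1/55) = 61/60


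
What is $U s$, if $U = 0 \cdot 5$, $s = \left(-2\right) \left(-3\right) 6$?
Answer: $0$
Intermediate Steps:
$s = 36$ ($s = 6 \cdot 6 = 36$)
$U = 0$
$U s = 0 \cdot 36 = 0$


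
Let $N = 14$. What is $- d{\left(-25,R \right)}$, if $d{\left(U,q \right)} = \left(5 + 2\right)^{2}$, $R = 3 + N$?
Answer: $-49$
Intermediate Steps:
$R = 17$ ($R = 3 + 14 = 17$)
$d{\left(U,q \right)} = 49$ ($d{\left(U,q \right)} = 7^{2} = 49$)
$- d{\left(-25,R \right)} = \left(-1\right) 49 = -49$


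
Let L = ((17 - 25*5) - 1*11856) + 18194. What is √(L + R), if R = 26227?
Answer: √32457 ≈ 180.16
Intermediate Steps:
L = 6230 (L = ((17 - 125) - 11856) + 18194 = (-108 - 11856) + 18194 = -11964 + 18194 = 6230)
√(L + R) = √(6230 + 26227) = √32457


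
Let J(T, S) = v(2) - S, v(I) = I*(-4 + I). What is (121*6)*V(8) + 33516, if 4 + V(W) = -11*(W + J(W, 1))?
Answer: 6654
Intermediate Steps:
J(T, S) = -4 - S (J(T, S) = 2*(-4 + 2) - S = 2*(-2) - S = -4 - S)
V(W) = 51 - 11*W (V(W) = -4 - 11*(W + (-4 - 1*1)) = -4 - 11*(W + (-4 - 1)) = -4 - 11*(W - 5) = -4 - 11*(-5 + W) = -4 + (55 - 11*W) = 51 - 11*W)
(121*6)*V(8) + 33516 = (121*6)*(51 - 11*8) + 33516 = 726*(51 - 88) + 33516 = 726*(-37) + 33516 = -26862 + 33516 = 6654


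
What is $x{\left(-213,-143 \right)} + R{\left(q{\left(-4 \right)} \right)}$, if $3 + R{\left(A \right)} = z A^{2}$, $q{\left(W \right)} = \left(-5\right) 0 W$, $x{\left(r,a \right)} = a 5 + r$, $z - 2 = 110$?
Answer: $-931$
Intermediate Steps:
$z = 112$ ($z = 2 + 110 = 112$)
$x{\left(r,a \right)} = r + 5 a$ ($x{\left(r,a \right)} = 5 a + r = r + 5 a$)
$q{\left(W \right)} = 0$ ($q{\left(W \right)} = 0 W = 0$)
$R{\left(A \right)} = -3 + 112 A^{2}$
$x{\left(-213,-143 \right)} + R{\left(q{\left(-4 \right)} \right)} = \left(-213 + 5 \left(-143\right)\right) - \left(3 - 112 \cdot 0^{2}\right) = \left(-213 - 715\right) + \left(-3 + 112 \cdot 0\right) = -928 + \left(-3 + 0\right) = -928 - 3 = -931$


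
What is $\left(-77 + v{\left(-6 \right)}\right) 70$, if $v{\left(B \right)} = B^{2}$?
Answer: $-2870$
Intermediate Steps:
$\left(-77 + v{\left(-6 \right)}\right) 70 = \left(-77 + \left(-6\right)^{2}\right) 70 = \left(-77 + 36\right) 70 = \left(-41\right) 70 = -2870$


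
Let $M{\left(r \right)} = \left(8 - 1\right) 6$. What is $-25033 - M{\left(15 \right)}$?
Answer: $-25075$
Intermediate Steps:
$M{\left(r \right)} = 42$ ($M{\left(r \right)} = 7 \cdot 6 = 42$)
$-25033 - M{\left(15 \right)} = -25033 - 42 = -25075$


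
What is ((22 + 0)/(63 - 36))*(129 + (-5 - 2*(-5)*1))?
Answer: 2948/27 ≈ 109.19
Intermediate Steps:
((22 + 0)/(63 - 36))*(129 + (-5 - 2*(-5)*1)) = (22/27)*(129 + (-5 + 10*1)) = (22*(1/27))*(129 + (-5 + 10)) = 22*(129 + 5)/27 = (22/27)*134 = 2948/27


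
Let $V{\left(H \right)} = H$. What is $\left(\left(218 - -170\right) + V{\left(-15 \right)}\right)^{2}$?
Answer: $139129$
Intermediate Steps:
$\left(\left(218 - -170\right) + V{\left(-15 \right)}\right)^{2} = \left(\left(218 - -170\right) - 15\right)^{2} = \left(\left(218 + 170\right) - 15\right)^{2} = \left(388 - 15\right)^{2} = 373^{2} = 139129$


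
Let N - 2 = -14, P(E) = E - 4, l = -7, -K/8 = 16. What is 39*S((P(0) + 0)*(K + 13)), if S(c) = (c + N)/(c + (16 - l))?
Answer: 832/23 ≈ 36.174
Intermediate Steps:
K = -128 (K = -8*16 = -128)
P(E) = -4 + E
N = -12 (N = 2 - 14 = -12)
S(c) = (-12 + c)/(23 + c) (S(c) = (c - 12)/(c + (16 - 1*(-7))) = (-12 + c)/(c + (16 + 7)) = (-12 + c)/(c + 23) = (-12 + c)/(23 + c))
39*S((P(0) + 0)*(K + 13)) = 39*((-12 + ((-4 + 0) + 0)*(-128 + 13))/(23 + ((-4 + 0) + 0)*(-128 + 13))) = 39*((-12 + (-4 + 0)*(-115))/(23 + (-4 + 0)*(-115))) = 39*((-12 - 4*(-115))/(23 - 4*(-115))) = 39*((-12 + 460)/(23 + 460)) = 39*(448/483) = 39*((1/483)*448) = 39*(64/69) = 832/23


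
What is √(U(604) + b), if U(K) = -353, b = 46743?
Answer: √46390 ≈ 215.38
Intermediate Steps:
√(U(604) + b) = √(-353 + 46743) = √46390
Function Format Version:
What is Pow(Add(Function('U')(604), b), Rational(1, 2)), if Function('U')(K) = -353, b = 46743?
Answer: Pow(46390, Rational(1, 2)) ≈ 215.38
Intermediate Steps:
Pow(Add(Function('U')(604), b), Rational(1, 2)) = Pow(Add(-353, 46743), Rational(1, 2)) = Pow(46390, Rational(1, 2))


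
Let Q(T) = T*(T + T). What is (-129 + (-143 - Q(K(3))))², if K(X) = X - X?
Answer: 73984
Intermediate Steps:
K(X) = 0
Q(T) = 2*T² (Q(T) = T*(2*T) = 2*T²)
(-129 + (-143 - Q(K(3))))² = (-129 + (-143 - 2*0²))² = (-129 + (-143 - 2*0))² = (-129 + (-143 - 1*0))² = (-129 + (-143 + 0))² = (-129 - 143)² = (-272)² = 73984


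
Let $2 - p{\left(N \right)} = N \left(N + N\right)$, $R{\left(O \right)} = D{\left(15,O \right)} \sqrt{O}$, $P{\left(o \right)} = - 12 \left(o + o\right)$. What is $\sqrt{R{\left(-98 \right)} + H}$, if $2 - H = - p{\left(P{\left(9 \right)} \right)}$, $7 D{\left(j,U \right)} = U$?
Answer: $\sqrt{-93308 - 98 i \sqrt{2}} \approx 0.227 - 305.46 i$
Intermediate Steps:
$D{\left(j,U \right)} = \frac{U}{7}$
$P{\left(o \right)} = - 24 o$ ($P{\left(o \right)} = - 12 \cdot 2 o = - 24 o$)
$R{\left(O \right)} = \frac{O^{\frac{3}{2}}}{7}$ ($R{\left(O \right)} = \frac{O}{7} \sqrt{O} = \frac{O^{\frac{3}{2}}}{7}$)
$p{\left(N \right)} = 2 - 2 N^{2}$ ($p{\left(N \right)} = 2 - N \left(N + N\right) = 2 - N 2 N = 2 - 2 N^{2}$)
$H = -93308$ ($H = 2 - - (2 - 2 \left(\left(-24\right) 9\right)^{2}) = 2 - - (2 - 2 \left(-216\right)^{2}) = 2 - - (2 - 93312) = 2 - \left(-1\right) \left(-93310\right) = 2 - 93310 = -93308$)
$\sqrt{R{\left(-98 \right)} + H} = \sqrt{\frac{\left(-98\right)^{\frac{3}{2}}}{7} - 93308} = \sqrt{\frac{\left(-686\right) i \sqrt{2}}{7} - 93308} = \sqrt{- 98 i \sqrt{2} - 93308} = \sqrt{-93308 - 98 i \sqrt{2}}$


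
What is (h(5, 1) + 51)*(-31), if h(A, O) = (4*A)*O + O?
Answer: -2232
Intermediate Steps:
h(A, O) = O + 4*A*O (h(A, O) = 4*A*O + O = O + 4*A*O)
(h(5, 1) + 51)*(-31) = (1*(1 + 4*5) + 51)*(-31) = (1*(1 + 20) + 51)*(-31) = (1*21 + 51)*(-31) = (21 + 51)*(-31) = 72*(-31) = -2232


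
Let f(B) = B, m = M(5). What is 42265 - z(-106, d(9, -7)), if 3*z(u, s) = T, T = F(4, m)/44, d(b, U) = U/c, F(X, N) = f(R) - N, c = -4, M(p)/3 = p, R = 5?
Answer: 2789495/66 ≈ 42265.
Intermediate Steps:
M(p) = 3*p
m = 15 (m = 3*5 = 15)
F(X, N) = 5 - N
d(b, U) = -U/4 (d(b, U) = U/(-4) = U*(-¼) = -U/4)
T = -5/22 (T = (5 - 1*15)/44 = (5 - 15)*(1/44) = -10*1/44 = -5/22 ≈ -0.22727)
z(u, s) = -5/66 (z(u, s) = (⅓)*(-5/22) = -5/66)
42265 - z(-106, d(9, -7)) = 42265 - 1*(-5/66) = 42265 + 5/66 = 2789495/66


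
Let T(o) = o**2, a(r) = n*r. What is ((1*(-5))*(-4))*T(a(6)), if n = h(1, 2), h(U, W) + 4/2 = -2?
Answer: 11520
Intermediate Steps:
h(U, W) = -4 (h(U, W) = -2 - 2 = -4)
n = -4
a(r) = -4*r
((1*(-5))*(-4))*T(a(6)) = ((1*(-5))*(-4))*(-4*6)**2 = -5*(-4)*(-24)**2 = 20*576 = 11520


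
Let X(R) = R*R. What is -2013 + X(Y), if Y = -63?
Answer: 1956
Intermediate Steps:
X(R) = R²
-2013 + X(Y) = -2013 + (-63)² = -2013 + 3969 = 1956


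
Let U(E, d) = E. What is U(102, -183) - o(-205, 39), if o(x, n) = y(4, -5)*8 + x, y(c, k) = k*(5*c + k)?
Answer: 907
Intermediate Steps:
y(c, k) = k*(k + 5*c)
o(x, n) = -600 + x (o(x, n) = -5*(-5 + 5*4)*8 + x = -5*(-5 + 20)*8 + x = -5*15*8 + x = -75*8 + x = -600 + x)
U(102, -183) - o(-205, 39) = 102 - (-600 - 205) = 102 - 1*(-805) = 102 + 805 = 907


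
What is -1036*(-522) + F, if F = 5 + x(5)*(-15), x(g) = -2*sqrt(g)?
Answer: 540797 + 30*sqrt(5) ≈ 5.4086e+5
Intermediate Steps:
F = 5 + 30*sqrt(5) (F = 5 - 2*sqrt(5)*(-15) = 5 + 30*sqrt(5) ≈ 72.082)
-1036*(-522) + F = -1036*(-522) + (5 + 30*sqrt(5)) = 540792 + (5 + 30*sqrt(5)) = 540797 + 30*sqrt(5)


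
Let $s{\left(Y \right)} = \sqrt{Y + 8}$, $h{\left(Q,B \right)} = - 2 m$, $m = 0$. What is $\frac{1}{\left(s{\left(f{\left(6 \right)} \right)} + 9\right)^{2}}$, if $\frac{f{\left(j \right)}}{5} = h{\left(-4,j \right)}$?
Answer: $\frac{89}{5329} - \frac{36 \sqrt{2}}{5329} \approx 0.0071474$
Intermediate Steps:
$h{\left(Q,B \right)} = 0$ ($h{\left(Q,B \right)} = \left(-2\right) 0 = 0$)
$f{\left(j \right)} = 0$ ($f{\left(j \right)} = 5 \cdot 0 = 0$)
$s{\left(Y \right)} = \sqrt{8 + Y}$
$\frac{1}{\left(s{\left(f{\left(6 \right)} \right)} + 9\right)^{2}} = \frac{1}{\left(\sqrt{8 + 0} + 9\right)^{2}} = \frac{1}{\left(\sqrt{8} + 9\right)^{2}} = \frac{1}{\left(2 \sqrt{2} + 9\right)^{2}} = \frac{1}{\left(9 + 2 \sqrt{2}\right)^{2}}$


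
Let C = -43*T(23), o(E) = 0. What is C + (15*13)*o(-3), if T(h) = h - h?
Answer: 0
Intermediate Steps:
T(h) = 0
C = 0 (C = -43*0 = 0)
C + (15*13)*o(-3) = 0 + (15*13)*0 = 0 + 195*0 = 0 + 0 = 0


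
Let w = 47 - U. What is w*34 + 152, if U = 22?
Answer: 1002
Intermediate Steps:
w = 25 (w = 47 - 1*22 = 47 - 22 = 25)
w*34 + 152 = 25*34 + 152 = 850 + 152 = 1002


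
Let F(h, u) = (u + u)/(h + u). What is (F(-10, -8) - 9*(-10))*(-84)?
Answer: -22904/3 ≈ -7634.7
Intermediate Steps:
F(h, u) = 2*u/(h + u) (F(h, u) = (2*u)/(h + u) = 2*u/(h + u))
(F(-10, -8) - 9*(-10))*(-84) = (2*(-8)/(-10 - 8) - 9*(-10))*(-84) = (2*(-8)/(-18) + 90)*(-84) = (2*(-8)*(-1/18) + 90)*(-84) = (8/9 + 90)*(-84) = (818/9)*(-84) = -22904/3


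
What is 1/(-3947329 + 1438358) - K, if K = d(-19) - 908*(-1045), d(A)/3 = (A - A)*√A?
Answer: -2380662223061/2508971 ≈ -9.4886e+5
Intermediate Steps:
d(A) = 0 (d(A) = 3*((A - A)*√A) = 3*(0*√A) = 3*0 = 0)
K = 948860 (K = 0 - 908*(-1045) = 0 + 948860 = 948860)
1/(-3947329 + 1438358) - K = 1/(-3947329 + 1438358) - 1*948860 = 1/(-2508971) - 948860 = -1/2508971 - 948860 = -2380662223061/2508971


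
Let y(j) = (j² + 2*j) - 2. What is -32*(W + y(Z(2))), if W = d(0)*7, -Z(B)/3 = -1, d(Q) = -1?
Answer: -192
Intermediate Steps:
Z(B) = 3 (Z(B) = -3*(-1) = 3)
W = -7 (W = -1*7 = -7)
y(j) = -2 + j² + 2*j
-32*(W + y(Z(2))) = -32*(-7 + (-2 + 3² + 2*3)) = -32*(-7 + (-2 + 9 + 6)) = -32*(-7 + 13) = -32*6 = -192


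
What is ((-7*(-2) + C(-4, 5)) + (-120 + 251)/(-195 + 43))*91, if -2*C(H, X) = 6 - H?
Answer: 112567/152 ≈ 740.57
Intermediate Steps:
C(H, X) = -3 + H/2 (C(H, X) = -(6 - H)/2 = -3 + H/2)
((-7*(-2) + C(-4, 5)) + (-120 + 251)/(-195 + 43))*91 = ((-7*(-2) + (-3 + (1/2)*(-4))) + (-120 + 251)/(-195 + 43))*91 = ((14 + (-3 - 2)) + 131/(-152))*91 = ((14 - 5) + 131*(-1/152))*91 = (9 - 131/152)*91 = (1237/152)*91 = 112567/152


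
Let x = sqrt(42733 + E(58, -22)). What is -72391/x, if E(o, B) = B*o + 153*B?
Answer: -72391*sqrt(38091)/38091 ≈ -370.91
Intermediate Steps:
E(o, B) = 153*B + B*o
x = sqrt(38091) (x = sqrt(42733 - 22*(153 + 58)) = sqrt(42733 - 22*211) = sqrt(42733 - 4642) = sqrt(38091) ≈ 195.17)
-72391/x = -72391*sqrt(38091)/38091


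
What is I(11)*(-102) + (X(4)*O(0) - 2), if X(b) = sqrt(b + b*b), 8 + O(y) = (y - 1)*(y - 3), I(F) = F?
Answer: -1124 - 10*sqrt(5) ≈ -1146.4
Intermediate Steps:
O(y) = -8 + (-1 + y)*(-3 + y) (O(y) = -8 + (y - 1)*(y - 3) = -8 + (-1 + y)*(-3 + y))
X(b) = sqrt(b + b**2)
I(11)*(-102) + (X(4)*O(0) - 2) = 11*(-102) + (sqrt(4*(1 + 4))*(-5 + 0**2 - 4*0) - 2) = -1122 + (sqrt(4*5)*(-5 + 0 + 0) - 2) = -1122 + (sqrt(20)*(-5) - 2) = -1122 + ((2*sqrt(5))*(-5) - 2) = -1122 + (-10*sqrt(5) - 2) = -1122 + (-2 - 10*sqrt(5)) = -1124 - 10*sqrt(5)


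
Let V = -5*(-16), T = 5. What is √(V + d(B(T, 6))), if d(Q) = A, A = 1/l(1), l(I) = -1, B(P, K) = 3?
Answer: √79 ≈ 8.8882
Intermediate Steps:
V = 80
A = -1 (A = 1/(-1) = 1*(-1) = -1)
d(Q) = -1
√(V + d(B(T, 6))) = √(80 - 1) = √79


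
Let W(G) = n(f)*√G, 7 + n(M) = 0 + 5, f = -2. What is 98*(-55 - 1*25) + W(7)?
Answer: -7840 - 2*√7 ≈ -7845.3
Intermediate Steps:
n(M) = -2 (n(M) = -7 + (0 + 5) = -7 + 5 = -2)
W(G) = -2*√G
98*(-55 - 1*25) + W(7) = 98*(-55 - 1*25) - 2*√7 = 98*(-55 - 25) - 2*√7 = 98*(-80) - 2*√7 = -7840 - 2*√7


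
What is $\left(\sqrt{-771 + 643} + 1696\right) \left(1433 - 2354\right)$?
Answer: $-1562016 - 7368 i \sqrt{2} \approx -1.562 \cdot 10^{6} - 10420.0 i$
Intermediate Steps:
$\left(\sqrt{-771 + 643} + 1696\right) \left(1433 - 2354\right) = \left(\sqrt{-128} + 1696\right) \left(-921\right) = \left(8 i \sqrt{2} + 1696\right) \left(-921\right) = \left(1696 + 8 i \sqrt{2}\right) \left(-921\right) = -1562016 - 7368 i \sqrt{2}$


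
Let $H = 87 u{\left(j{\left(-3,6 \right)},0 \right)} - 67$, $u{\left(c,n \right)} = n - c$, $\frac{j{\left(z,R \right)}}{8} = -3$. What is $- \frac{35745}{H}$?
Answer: $- \frac{35745}{2021} \approx -17.687$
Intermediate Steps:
$j{\left(z,R \right)} = -24$ ($j{\left(z,R \right)} = 8 \left(-3\right) = -24$)
$H = 2021$ ($H = 87 \left(0 - -24\right) - 67 = 87 \left(0 + 24\right) - 67 = 87 \cdot 24 - 67 = 2088 - 67 = 2021$)
$- \frac{35745}{H} = - \frac{35745}{2021}$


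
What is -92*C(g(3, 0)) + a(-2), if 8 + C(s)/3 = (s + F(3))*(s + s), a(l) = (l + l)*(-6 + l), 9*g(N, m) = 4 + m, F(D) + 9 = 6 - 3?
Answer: 97280/27 ≈ 3603.0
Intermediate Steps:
F(D) = -6 (F(D) = -9 + (6 - 3) = -9 + 3 = -6)
g(N, m) = 4/9 + m/9 (g(N, m) = (4 + m)/9 = 4/9 + m/9)
a(l) = 2*l*(-6 + l) (a(l) = (2*l)*(-6 + l) = 2*l*(-6 + l))
C(s) = -24 + 6*s*(-6 + s) (C(s) = -24 + 3*((s - 6)*(s + s)) = -24 + 3*((-6 + s)*(2*s)) = -24 + 3*(2*s*(-6 + s)) = -24 + 6*s*(-6 + s))
-92*C(g(3, 0)) + a(-2) = -92*(-24 - 36*(4/9 + (1/9)*0) + 6*(4/9 + (1/9)*0)**2) + 2*(-2)*(-6 - 2) = -92*(-24 - 36*(4/9 + 0) + 6*(4/9 + 0)**2) + 2*(-2)*(-8) = -92*(-24 - 36*4/9 + 6*(4/9)**2) + 32 = -92*(-24 - 16 + 6*(16/81)) + 32 = -92*(-24 - 16 + 32/27) + 32 = -92*(-1048/27) + 32 = 96416/27 + 32 = 97280/27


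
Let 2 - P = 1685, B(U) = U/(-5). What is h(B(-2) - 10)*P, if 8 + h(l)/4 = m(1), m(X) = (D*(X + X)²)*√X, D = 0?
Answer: 53856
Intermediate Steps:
B(U) = -U/5 (B(U) = U*(-⅕) = -U/5)
P = -1683 (P = 2 - 1*1685 = 2 - 1685 = -1683)
m(X) = 0 (m(X) = (0*(X + X)²)*√X = (0*(2*X)²)*√X = (0*(4*X²))*√X = 0*√X = 0)
h(l) = -32 (h(l) = -32 + 4*0 = -32 + 0 = -32)
h(B(-2) - 10)*P = -32*(-1683) = 53856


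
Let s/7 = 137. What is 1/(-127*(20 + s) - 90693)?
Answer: -1/215026 ≈ -4.6506e-6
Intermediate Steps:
s = 959 (s = 7*137 = 959)
1/(-127*(20 + s) - 90693) = 1/(-127*(20 + 959) - 90693) = 1/(-127*979 - 90693) = 1/(-124333 - 90693) = 1/(-215026) = -1/215026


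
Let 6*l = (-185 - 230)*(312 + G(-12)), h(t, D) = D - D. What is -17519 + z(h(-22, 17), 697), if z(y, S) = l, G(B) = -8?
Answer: -115637/3 ≈ -38546.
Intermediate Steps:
h(t, D) = 0
l = -63080/3 (l = ((-185 - 230)*(312 - 8))/6 = (-415*304)/6 = (⅙)*(-126160) = -63080/3 ≈ -21027.)
z(y, S) = -63080/3
-17519 + z(h(-22, 17), 697) = -17519 - 63080/3 = -115637/3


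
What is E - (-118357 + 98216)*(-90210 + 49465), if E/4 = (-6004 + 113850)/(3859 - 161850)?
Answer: -129654531735979/157991 ≈ -8.2064e+8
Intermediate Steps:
E = -431384/157991 (E = 4*((-6004 + 113850)/(3859 - 161850)) = 4*(107846/(-157991)) = 4*(107846*(-1/157991)) = 4*(-107846/157991) = -431384/157991 ≈ -2.7304)
E - (-118357 + 98216)*(-90210 + 49465) = -431384/157991 - (-118357 + 98216)*(-90210 + 49465) = -431384/157991 - (-20141)*(-40745) = -431384/157991 - 1*820645045 = -431384/157991 - 820645045 = -129654531735979/157991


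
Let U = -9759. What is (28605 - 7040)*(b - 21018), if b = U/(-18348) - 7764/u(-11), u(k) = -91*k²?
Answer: -2774705171564815/6122116 ≈ -4.5323e+8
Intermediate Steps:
b = 7573037/6122116 (b = -9759/(-18348) - 7764/((-91*(-11)²)) = -9759*(-1/18348) - 7764/((-91*121)) = 3253/6116 - 7764/(-11011) = 3253/6116 - 7764*(-1/11011) = 3253/6116 + 7764/11011 = 7573037/6122116 ≈ 1.2370)
(28605 - 7040)*(b - 21018) = (28605 - 7040)*(7573037/6122116 - 21018) = 21565*(-128667061051/6122116) = -2774705171564815/6122116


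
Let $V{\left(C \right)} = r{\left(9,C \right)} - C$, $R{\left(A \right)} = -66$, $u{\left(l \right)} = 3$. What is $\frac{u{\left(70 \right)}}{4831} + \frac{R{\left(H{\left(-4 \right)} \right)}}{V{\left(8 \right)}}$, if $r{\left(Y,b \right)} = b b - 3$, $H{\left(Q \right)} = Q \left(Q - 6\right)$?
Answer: $- \frac{318687}{256043} \approx -1.2447$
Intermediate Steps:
$H{\left(Q \right)} = Q \left(-6 + Q\right)$
$r{\left(Y,b \right)} = -3 + b^{2}$ ($r{\left(Y,b \right)} = b^{2} - 3 = -3 + b^{2}$)
$V{\left(C \right)} = -3 + C^{2} - C$ ($V{\left(C \right)} = \left(-3 + C^{2}\right) - C = -3 + C^{2} - C$)
$\frac{u{\left(70 \right)}}{4831} + \frac{R{\left(H{\left(-4 \right)} \right)}}{V{\left(8 \right)}} = \frac{3}{4831} - \frac{66}{-3 + 8^{2} - 8} = 3 \cdot \frac{1}{4831} - \frac{66}{-3 + 64 - 8} = \frac{3}{4831} - \frac{66}{53} = - \frac{318687}{256043}$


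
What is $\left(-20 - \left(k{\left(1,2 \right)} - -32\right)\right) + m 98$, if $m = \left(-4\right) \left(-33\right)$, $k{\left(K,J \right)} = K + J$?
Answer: $12881$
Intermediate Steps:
$k{\left(K,J \right)} = J + K$
$m = 132$
$\left(-20 - \left(k{\left(1,2 \right)} - -32\right)\right) + m 98 = \left(-20 - \left(\left(2 + 1\right) - -32\right)\right) + 132 \cdot 98 = \left(-20 - \left(3 + 32\right)\right) + 12936 = \left(-20 - 35\right) + 12936 = -55 + 12936 = 12881$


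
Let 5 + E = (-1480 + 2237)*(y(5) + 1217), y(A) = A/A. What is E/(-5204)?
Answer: -922021/5204 ≈ -177.18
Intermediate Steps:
y(A) = 1
E = 922021 (E = -5 + (-1480 + 2237)*(1 + 1217) = -5 + 757*1218 = -5 + 922026 = 922021)
E/(-5204) = 922021/(-5204) = 922021*(-1/5204) = -922021/5204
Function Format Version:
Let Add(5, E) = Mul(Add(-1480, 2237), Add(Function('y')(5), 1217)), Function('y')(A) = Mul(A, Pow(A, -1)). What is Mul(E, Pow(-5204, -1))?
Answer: Rational(-922021, 5204) ≈ -177.18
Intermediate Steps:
Function('y')(A) = 1
E = 922021 (E = Add(-5, Mul(Add(-1480, 2237), Add(1, 1217))) = Add(-5, Mul(757, 1218)) = Add(-5, 922026) = 922021)
Mul(E, Pow(-5204, -1)) = Mul(922021, Pow(-5204, -1)) = Mul(922021, Rational(-1, 5204)) = Rational(-922021, 5204)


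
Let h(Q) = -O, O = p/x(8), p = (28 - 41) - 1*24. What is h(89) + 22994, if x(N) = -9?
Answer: 206909/9 ≈ 22990.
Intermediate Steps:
p = -37 (p = -13 - 24 = -37)
O = 37/9 (O = -37/(-9) = -37*(-⅑) = 37/9 ≈ 4.1111)
h(Q) = -37/9 (h(Q) = -1*37/9 = -37/9)
h(89) + 22994 = -37/9 + 22994 = 206909/9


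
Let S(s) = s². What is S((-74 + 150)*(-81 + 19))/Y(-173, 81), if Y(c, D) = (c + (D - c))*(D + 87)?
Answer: 2775368/1701 ≈ 1631.6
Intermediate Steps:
Y(c, D) = D*(87 + D)
S((-74 + 150)*(-81 + 19))/Y(-173, 81) = ((-74 + 150)*(-81 + 19))²/((81*(87 + 81))) = (76*(-62))²/((81*168)) = (-4712)²/13608 = 22202944*(1/13608) = 2775368/1701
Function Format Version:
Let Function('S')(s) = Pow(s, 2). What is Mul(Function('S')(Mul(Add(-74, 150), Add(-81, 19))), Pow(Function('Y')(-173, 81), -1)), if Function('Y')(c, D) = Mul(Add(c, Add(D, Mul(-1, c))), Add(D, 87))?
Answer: Rational(2775368, 1701) ≈ 1631.6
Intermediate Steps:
Function('Y')(c, D) = Mul(D, Add(87, D))
Mul(Function('S')(Mul(Add(-74, 150), Add(-81, 19))), Pow(Function('Y')(-173, 81), -1)) = Mul(Pow(Mul(Add(-74, 150), Add(-81, 19)), 2), Pow(Mul(81, Add(87, 81)), -1)) = Mul(Pow(Mul(76, -62), 2), Pow(Mul(81, 168), -1)) = Mul(Pow(-4712, 2), Pow(13608, -1)) = Mul(22202944, Rational(1, 13608)) = Rational(2775368, 1701)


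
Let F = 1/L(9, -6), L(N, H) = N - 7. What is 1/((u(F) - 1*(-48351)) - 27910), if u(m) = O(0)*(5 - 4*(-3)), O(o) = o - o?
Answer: 1/20441 ≈ 4.8921e-5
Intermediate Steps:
L(N, H) = -7 + N
F = ½ (F = 1/(-7 + 9) = 1/2 = ½ ≈ 0.50000)
O(o) = 0
u(m) = 0 (u(m) = 0*(5 - 4*(-3)) = 0*(5 + 12) = 0*17 = 0)
1/((u(F) - 1*(-48351)) - 27910) = 1/((0 - 1*(-48351)) - 27910) = 1/((0 + 48351) - 27910) = 1/(48351 - 27910) = 1/20441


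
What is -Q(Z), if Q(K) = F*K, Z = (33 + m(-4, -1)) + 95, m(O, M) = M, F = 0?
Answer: 0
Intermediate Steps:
Z = 127 (Z = (33 - 1) + 95 = 32 + 95 = 127)
Q(K) = 0 (Q(K) = 0*K = 0)
-Q(Z) = -1*0 = 0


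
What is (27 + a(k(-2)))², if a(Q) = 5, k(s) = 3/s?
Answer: 1024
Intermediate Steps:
(27 + a(k(-2)))² = (27 + 5)² = 32² = 1024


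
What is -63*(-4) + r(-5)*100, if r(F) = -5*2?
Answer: -748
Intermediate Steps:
r(F) = -10
-63*(-4) + r(-5)*100 = -63*(-4) - 10*100 = 252 - 1000 = -748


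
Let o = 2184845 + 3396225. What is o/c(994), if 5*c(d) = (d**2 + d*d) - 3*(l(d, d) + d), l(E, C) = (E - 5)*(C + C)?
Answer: -1268425/178423 ≈ -7.1091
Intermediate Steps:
o = 5581070
l(E, C) = 2*C*(-5 + E) (l(E, C) = (-5 + E)*(2*C) = 2*C*(-5 + E))
c(d) = -3*d/5 + 2*d**2/5 - 6*d*(-5 + d)/5 (c(d) = ((d**2 + d*d) - 3*(2*d*(-5 + d) + d))/5 = ((d**2 + d**2) - 3*(d + 2*d*(-5 + d)))/5 = (2*d**2 + (-3*d - 6*d*(-5 + d)))/5 = (-3*d + 2*d**2 - 6*d*(-5 + d))/5 = -3*d/5 + 2*d**2/5 - 6*d*(-5 + d)/5)
o/c(994) = 5581070/(((1/5)*994*(27 - 4*994))) = 5581070/(((1/5)*994*(27 - 3976))) = 5581070/(((1/5)*994*(-3949))) = 5581070/(-3925306/5) = 5581070*(-5/3925306) = -1268425/178423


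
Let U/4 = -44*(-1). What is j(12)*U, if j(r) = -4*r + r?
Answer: -6336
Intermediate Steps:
j(r) = -3*r
U = 176 (U = 4*(-44*(-1)) = 4*44 = 176)
j(12)*U = -3*12*176 = -36*176 = -6336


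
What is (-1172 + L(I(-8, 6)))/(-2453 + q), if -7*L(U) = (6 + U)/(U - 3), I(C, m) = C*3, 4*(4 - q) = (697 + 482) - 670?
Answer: 98456/216405 ≈ 0.45496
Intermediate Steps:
q = -493/4 (q = 4 - ((697 + 482) - 670)/4 = 4 - (1179 - 670)/4 = 4 - 1/4*509 = 4 - 509/4 = -493/4 ≈ -123.25)
I(C, m) = 3*C
L(U) = -(6 + U)/(7*(-3 + U)) (L(U) = -(6 + U)/(7*(U - 3)) = -(6 + U)/(7*(-3 + U)))
(-1172 + L(I(-8, 6)))/(-2453 + q) = (-1172 + (-6 - 3*(-8))/(7*(-3 + 3*(-8))))/(-2453 - 493/4) = (-1172 + (-6 - 1*(-24))/(7*(-3 - 24)))/(-10305/4) = (-1172 + (1/7)*(-6 + 24)/(-27))*(-4/10305) = (-1172 + (1/7)*(-1/27)*18)*(-4/10305) = (-1172 - 2/21)*(-4/10305) = -24614/21*(-4/10305) = 98456/216405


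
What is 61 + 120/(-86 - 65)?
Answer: 9091/151 ≈ 60.205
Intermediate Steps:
61 + 120/(-86 - 65) = 61 + 120/(-151) = 61 + 120*(-1/151) = 61 - 120/151 = 9091/151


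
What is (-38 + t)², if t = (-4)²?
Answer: 484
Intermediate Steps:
t = 16
(-38 + t)² = (-38 + 16)² = (-22)² = 484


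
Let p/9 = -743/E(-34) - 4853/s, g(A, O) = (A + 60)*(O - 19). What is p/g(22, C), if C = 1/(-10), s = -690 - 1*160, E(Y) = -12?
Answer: -1034679/2662540 ≈ -0.38861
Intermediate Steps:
s = -850 (s = -690 - 160 = -850)
C = -⅒ ≈ -0.10000
g(A, O) = (-19 + O)*(60 + A) (g(A, O) = (60 + A)*(-19 + O) = (-19 + O)*(60 + A))
p = 1034679/1700 (p = 9*(-743/(-12) - 4853/(-850)) = 9*(-743*(-1/12) - 4853*(-1/850)) = 9*(743/12 + 4853/850) = 9*(344893/5100) = 1034679/1700 ≈ 608.63)
p/g(22, C) = 1034679/(1700*(-1140 - 19*22 + 60*(-⅒) + 22*(-⅒))) = 1034679/(1700*(-1140 - 418 - 6 - 11/5)) = 1034679/(1700*(-7831/5)) = (1034679/1700)*(-5/7831) = -1034679/2662540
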